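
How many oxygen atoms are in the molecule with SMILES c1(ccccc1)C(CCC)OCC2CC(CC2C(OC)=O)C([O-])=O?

5

The symbol for oxygen appears 5 times in the SMILES.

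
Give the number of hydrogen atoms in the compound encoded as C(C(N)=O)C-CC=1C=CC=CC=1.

13

Hydrogens are implicit in SMILES; fill each atom to its normal valence:
  5 × C (aromatic): 1 H each → 5
  3 × C: 2 H each → 6
  1 × C (aromatic): no H
  1 × C: no H
  1 × N: 2 H
  1 × O: no H
  Total hydrogens = 13.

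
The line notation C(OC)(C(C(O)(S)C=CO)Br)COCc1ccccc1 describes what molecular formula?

C14H19BrO4S

Heavy atoms from the SMILES: 1 Br, 14 C, 4 O, 1 S.
Implicit hydrogens by atom environment:
  5 × C (aromatic): 1 H each → 5
  4 × C: 1 H each → 4
  2 × C: 2 H each → 4
  2 × O: 1 H each → 2
  2 × O: no H
  1 × Br: no H
  1 × C: 3 H
  1 × C: no H
  1 × C (aromatic): no H
  1 × S: 1 H
  Total hydrogens = 19.
Molecular formula: C14H19BrO4S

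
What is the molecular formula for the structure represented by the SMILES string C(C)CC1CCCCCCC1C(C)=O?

C13H24O

Heavy atoms from the SMILES: 13 C, 1 O.
Implicit hydrogens by atom environment:
  8 × C: 2 H each → 16
  2 × C: 3 H each → 6
  2 × C: 1 H each → 2
  1 × C: no H
  1 × O: no H
  Total hydrogens = 24.
Molecular formula: C13H24O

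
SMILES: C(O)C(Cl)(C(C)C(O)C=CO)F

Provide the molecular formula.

Heavy atoms from the SMILES: 7 C, 1 Cl, 1 F, 3 O.
Implicit hydrogens by atom environment:
  4 × C: 1 H each → 4
  3 × O: 1 H each → 3
  1 × C: 3 H
  1 × C: 2 H
  1 × C: no H
  1 × Cl: no H
  1 × F: no H
  Total hydrogens = 12.
Molecular formula: C7H12ClFO3

C7H12ClFO3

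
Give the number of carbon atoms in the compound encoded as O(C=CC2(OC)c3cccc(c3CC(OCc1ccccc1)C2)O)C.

21

The symbol for carbon appears 21 times in the SMILES. Lowercase c denotes aromatic carbon and counts toward C.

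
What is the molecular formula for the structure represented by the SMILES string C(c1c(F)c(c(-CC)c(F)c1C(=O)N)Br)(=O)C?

C11H10BrF2NO2

Heavy atoms from the SMILES: 1 Br, 11 C, 2 F, 1 N, 2 O.
Implicit hydrogens by atom environment:
  6 × C (aromatic): no H
  2 × C: 3 H each → 6
  2 × C: no H
  2 × F: no H
  2 × O: no H
  1 × Br: no H
  1 × C: 2 H
  1 × N: 2 H
  Total hydrogens = 10.
Molecular formula: C11H10BrF2NO2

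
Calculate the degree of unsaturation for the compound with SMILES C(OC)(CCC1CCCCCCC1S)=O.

Molecular formula from the SMILES: C12H22O2S.
DoU = (2C + 2 + N − H − X)/2 = (2·12 + 2 + 0 − 22 − 0)/2 = 4/2 = 2.
(Structurally: 1 ring(s) + 1 π bond(s) = 2.)

2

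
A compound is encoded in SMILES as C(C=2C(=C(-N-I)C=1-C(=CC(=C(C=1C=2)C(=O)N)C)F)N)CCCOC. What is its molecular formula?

Heavy atoms from the SMILES: 17 C, 1 F, 1 I, 3 N, 2 O.
Implicit hydrogens by atom environment:
  8 × C (aromatic): no H
  4 × C: 2 H each → 8
  2 × C: 3 H each → 6
  2 × C (aromatic): 1 H each → 2
  2 × N: 2 H each → 4
  2 × O: no H
  1 × C: no H
  1 × F: no H
  1 × I: no H
  1 × N: 1 H
  Total hydrogens = 21.
Molecular formula: C17H21FIN3O2

C17H21FIN3O2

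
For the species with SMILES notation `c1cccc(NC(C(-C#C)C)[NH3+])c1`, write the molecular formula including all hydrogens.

Heavy atoms from the SMILES: 11 C, 2 N.
Implicit hydrogens by atom environment:
  5 × C (aromatic): 1 H each → 5
  3 × C: 1 H each → 3
  1 × C: 3 H
  1 × C (aromatic): no H
  1 × C: no H
  1 × N (charge +1): 3 H
  1 × N: 1 H
  Total hydrogens = 15.
Net charge +1.
Molecular formula: C11H15N2+

C11H15N2+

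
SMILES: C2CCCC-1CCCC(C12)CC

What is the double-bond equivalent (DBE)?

2

Molecular formula from the SMILES: C12H22.
DoU = (2C + 2 + N − H − X)/2 = (2·12 + 2 + 0 − 22 − 0)/2 = 4/2 = 2.
(Structurally: 2 ring(s) + 0 π bond(s) = 2.)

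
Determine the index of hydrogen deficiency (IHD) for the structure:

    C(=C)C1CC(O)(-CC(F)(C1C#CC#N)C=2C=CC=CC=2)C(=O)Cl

Molecular formula from the SMILES: C18H15ClFNO2.
DoU = (2C + 2 + N − H − X)/2 = (2·18 + 2 + 1 − 15 − 2)/2 = 22/2 = 11.
(Structurally: 2 ring(s) + 9 π bond(s) = 11.)

11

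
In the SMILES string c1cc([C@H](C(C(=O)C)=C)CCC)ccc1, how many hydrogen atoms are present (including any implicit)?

Hydrogens are implicit in SMILES; fill each atom to its normal valence:
  5 × C (aromatic): 1 H each → 5
  3 × C: 2 H each → 6
  2 × C: 3 H each → 6
  2 × C: no H
  1 × C: 1 H
  1 × C (aromatic): no H
  1 × O: no H
  Total hydrogens = 18.

18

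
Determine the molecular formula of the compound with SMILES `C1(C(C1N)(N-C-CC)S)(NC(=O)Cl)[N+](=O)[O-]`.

C7H13ClN4O3S

Heavy atoms from the SMILES: 7 C, 1 Cl, 4 N, 3 O, 1 S.
Implicit hydrogens by atom environment:
  3 × C: no H
  2 × C: 2 H each → 4
  2 × N: 1 H each → 2
  2 × O: no H
  1 × C: 3 H
  1 × C: 1 H
  1 × Cl: no H
  1 × N: 2 H
  1 × N (charge +1): no H
  1 × O (charge -1): no H
  1 × S: 1 H
  Total hydrogens = 13.
Molecular formula: C7H13ClN4O3S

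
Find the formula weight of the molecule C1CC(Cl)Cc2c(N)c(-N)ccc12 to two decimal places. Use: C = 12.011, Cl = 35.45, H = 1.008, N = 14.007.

Molecular formula: C10H13ClN2.
M = 10×12.011 + 1×35.45 + 13×1.008 + 2×14.007 = 196.68 g/mol.

196.68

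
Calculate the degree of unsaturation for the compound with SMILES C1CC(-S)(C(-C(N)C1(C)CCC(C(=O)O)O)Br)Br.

2

Molecular formula from the SMILES: C11H19Br2NO3S.
DoU = (2C + 2 + N − H − X)/2 = (2·11 + 2 + 1 − 19 − 2)/2 = 4/2 = 2.
(Structurally: 1 ring(s) + 1 π bond(s) = 2.)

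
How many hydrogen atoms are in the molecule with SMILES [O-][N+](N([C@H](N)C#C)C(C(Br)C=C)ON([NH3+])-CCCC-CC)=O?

25

Hydrogens are implicit in SMILES; fill each atom to its normal valence:
  6 × C: 2 H each → 12
  5 × C: 1 H each → 5
  2 × N: no H
  2 × O: no H
  1 × Br: no H
  1 × C: 3 H
  1 × C: no H
  1 × N (charge +1): 3 H
  1 × N: 2 H
  1 × N (charge +1): no H
  1 × O (charge -1): no H
  Total hydrogens = 25.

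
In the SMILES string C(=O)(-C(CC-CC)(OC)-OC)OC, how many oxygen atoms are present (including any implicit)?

The symbol for oxygen appears 4 times in the SMILES.

4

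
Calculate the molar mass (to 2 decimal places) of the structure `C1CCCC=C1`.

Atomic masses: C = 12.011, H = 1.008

82.15

Molecular formula: C6H10.
M = 6×12.011 + 10×1.008 = 82.15 g/mol.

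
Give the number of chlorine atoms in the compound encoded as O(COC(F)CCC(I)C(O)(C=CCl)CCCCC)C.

The symbol for chlorine appears 1 time in the SMILES.

1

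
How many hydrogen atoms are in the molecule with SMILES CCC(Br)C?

Hydrogens are implicit in SMILES; fill each atom to its normal valence:
  2 × C: 3 H each → 6
  1 × Br: no H
  1 × C: 2 H
  1 × C: 1 H
  Total hydrogens = 9.

9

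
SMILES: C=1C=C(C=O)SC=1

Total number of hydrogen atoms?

4

Hydrogens are implicit in SMILES; fill each atom to its normal valence:
  3 × C (aromatic): 1 H each → 3
  1 × C: 1 H
  1 × C (aromatic): no H
  1 × O: no H
  1 × S (aromatic): no H
  Total hydrogens = 4.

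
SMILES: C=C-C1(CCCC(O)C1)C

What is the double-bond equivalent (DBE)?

Molecular formula from the SMILES: C9H16O.
DoU = (2C + 2 + N − H − X)/2 = (2·9 + 2 + 0 − 16 − 0)/2 = 4/2 = 2.
(Structurally: 1 ring(s) + 1 π bond(s) = 2.)

2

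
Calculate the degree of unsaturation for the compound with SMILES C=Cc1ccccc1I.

5

Molecular formula from the SMILES: C8H7I.
DoU = (2C + 2 + N − H − X)/2 = (2·8 + 2 + 0 − 7 − 1)/2 = 10/2 = 5.
(Structurally: 1 ring(s) + 4 π bond(s) = 5.)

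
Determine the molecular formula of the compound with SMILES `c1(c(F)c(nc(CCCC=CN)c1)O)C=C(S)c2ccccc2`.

Heavy atoms from the SMILES: 18 C, 1 F, 2 N, 1 O, 1 S.
Implicit hydrogens by atom environment:
  6 × C (aromatic): 1 H each → 6
  5 × C (aromatic): no H
  3 × C: 2 H each → 6
  3 × C: 1 H each → 3
  1 × C: no H
  1 × F: no H
  1 × N: 2 H
  1 × N (aromatic): no H
  1 × O: 1 H
  1 × S: 1 H
  Total hydrogens = 19.
Molecular formula: C18H19FN2OS

C18H19FN2OS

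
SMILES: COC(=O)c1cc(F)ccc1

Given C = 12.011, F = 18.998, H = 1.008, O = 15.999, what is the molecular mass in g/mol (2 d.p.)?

154.14

Molecular formula: C8H7FO2.
M = 8×12.011 + 1×18.998 + 7×1.008 + 2×15.999 = 154.14 g/mol.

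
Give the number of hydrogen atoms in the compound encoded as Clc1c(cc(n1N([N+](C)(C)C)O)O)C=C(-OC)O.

17

Hydrogens are implicit in SMILES; fill each atom to its normal valence:
  4 × C: 3 H each → 12
  3 × C (aromatic): no H
  3 × O: 1 H each → 3
  1 × C (aromatic): 1 H
  1 × C: 1 H
  1 × C: no H
  1 × Cl: no H
  1 × N (aromatic): no H
  1 × N: no H
  1 × N (charge +1): no H
  1 × O: no H
  Total hydrogens = 17.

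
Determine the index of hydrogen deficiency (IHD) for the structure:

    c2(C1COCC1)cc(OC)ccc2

Molecular formula from the SMILES: C11H14O2.
DoU = (2C + 2 + N − H − X)/2 = (2·11 + 2 + 0 − 14 − 0)/2 = 10/2 = 5.
(Structurally: 2 ring(s) + 3 π bond(s) = 5.)

5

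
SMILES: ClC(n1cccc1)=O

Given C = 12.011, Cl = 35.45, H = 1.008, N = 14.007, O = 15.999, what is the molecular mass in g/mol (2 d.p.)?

129.54

Molecular formula: C5H4ClNO.
M = 5×12.011 + 1×35.45 + 4×1.008 + 1×14.007 + 1×15.999 = 129.54 g/mol.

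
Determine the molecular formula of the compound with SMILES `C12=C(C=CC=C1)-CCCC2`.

C10H12

Heavy atoms from the SMILES: 10 C.
Implicit hydrogens by atom environment:
  4 × C: 2 H each → 8
  4 × C (aromatic): 1 H each → 4
  2 × C (aromatic): no H
  Total hydrogens = 12.
Molecular formula: C10H12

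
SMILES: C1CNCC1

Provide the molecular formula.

Heavy atoms from the SMILES: 4 C, 1 N.
Implicit hydrogens by atom environment:
  4 × C: 2 H each → 8
  1 × N: 1 H
  Total hydrogens = 9.
Molecular formula: C4H9N

C4H9N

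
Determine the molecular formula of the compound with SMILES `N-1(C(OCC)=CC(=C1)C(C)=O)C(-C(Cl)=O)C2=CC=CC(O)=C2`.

Heavy atoms from the SMILES: 16 C, 1 Cl, 1 N, 4 O.
Implicit hydrogens by atom environment:
  6 × C (aromatic): 1 H each → 6
  4 × C (aromatic): no H
  3 × O: no H
  2 × C: 3 H each → 6
  2 × C: no H
  1 × C: 2 H
  1 × C: 1 H
  1 × Cl: no H
  1 × N (aromatic): no H
  1 × O: 1 H
  Total hydrogens = 16.
Molecular formula: C16H16ClNO4

C16H16ClNO4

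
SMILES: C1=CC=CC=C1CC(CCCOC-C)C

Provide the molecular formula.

Heavy atoms from the SMILES: 14 C, 1 O.
Implicit hydrogens by atom environment:
  5 × C: 2 H each → 10
  5 × C (aromatic): 1 H each → 5
  2 × C: 3 H each → 6
  1 × C: 1 H
  1 × C (aromatic): no H
  1 × O: no H
  Total hydrogens = 22.
Molecular formula: C14H22O

C14H22O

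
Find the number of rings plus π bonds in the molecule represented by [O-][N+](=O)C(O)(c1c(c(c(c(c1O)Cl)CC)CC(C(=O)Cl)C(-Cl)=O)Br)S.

7

Molecular formula from the SMILES: C13H11BrCl3NO6S.
DoU = (2C + 2 + N − H − X)/2 = (2·13 + 2 + 1 − 11 − 4)/2 = 14/2 = 7.
(Structurally: 1 ring(s) + 6 π bond(s) = 7.)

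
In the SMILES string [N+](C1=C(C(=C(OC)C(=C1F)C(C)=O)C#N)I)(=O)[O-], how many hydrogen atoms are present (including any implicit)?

Hydrogens are implicit in SMILES; fill each atom to its normal valence:
  6 × C (aromatic): no H
  3 × O: no H
  2 × C: 3 H each → 6
  2 × C: no H
  1 × F: no H
  1 × I: no H
  1 × N: no H
  1 × N (charge +1): no H
  1 × O (charge -1): no H
  Total hydrogens = 6.

6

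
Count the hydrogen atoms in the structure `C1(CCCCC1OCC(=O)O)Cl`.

Hydrogens are implicit in SMILES; fill each atom to its normal valence:
  5 × C: 2 H each → 10
  2 × C: 1 H each → 2
  2 × O: no H
  1 × C: no H
  1 × Cl: no H
  1 × O: 1 H
  Total hydrogens = 13.

13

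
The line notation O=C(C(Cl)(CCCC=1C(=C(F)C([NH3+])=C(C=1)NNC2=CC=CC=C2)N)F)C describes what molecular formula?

C18H22ClF2N4O+

Heavy atoms from the SMILES: 18 C, 1 Cl, 2 F, 4 N, 1 O.
Implicit hydrogens by atom environment:
  6 × C (aromatic): 1 H each → 6
  6 × C (aromatic): no H
  3 × C: 2 H each → 6
  2 × C: no H
  2 × F: no H
  2 × N: 1 H each → 2
  1 × C: 3 H
  1 × Cl: no H
  1 × N (charge +1): 3 H
  1 × N: 2 H
  1 × O: no H
  Total hydrogens = 22.
Net charge +1.
Molecular formula: C18H22ClF2N4O+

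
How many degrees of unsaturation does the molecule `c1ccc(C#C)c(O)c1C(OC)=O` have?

7

Molecular formula from the SMILES: C10H8O3.
DoU = (2C + 2 + N − H − X)/2 = (2·10 + 2 + 0 − 8 − 0)/2 = 14/2 = 7.
(Structurally: 1 ring(s) + 6 π bond(s) = 7.)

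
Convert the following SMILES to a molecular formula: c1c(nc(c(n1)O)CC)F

Heavy atoms from the SMILES: 6 C, 1 F, 2 N, 1 O.
Implicit hydrogens by atom environment:
  3 × C (aromatic): no H
  2 × N (aromatic): no H
  1 × C: 3 H
  1 × C: 2 H
  1 × C (aromatic): 1 H
  1 × F: no H
  1 × O: 1 H
  Total hydrogens = 7.
Molecular formula: C6H7FN2O

C6H7FN2O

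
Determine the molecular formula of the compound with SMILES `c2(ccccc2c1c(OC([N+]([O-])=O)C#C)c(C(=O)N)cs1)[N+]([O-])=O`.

Heavy atoms from the SMILES: 14 C, 3 N, 6 O, 1 S.
Implicit hydrogens by atom environment:
  5 × C (aromatic): 1 H each → 5
  5 × C (aromatic): no H
  4 × O: no H
  2 × C: 1 H each → 2
  2 × C: no H
  2 × N (charge +1): no H
  2 × O (charge -1): no H
  1 × N: 2 H
  1 × S (aromatic): no H
  Total hydrogens = 9.
Molecular formula: C14H9N3O6S

C14H9N3O6S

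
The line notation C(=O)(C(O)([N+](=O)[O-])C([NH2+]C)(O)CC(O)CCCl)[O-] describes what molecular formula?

C8H15ClN2O7

Heavy atoms from the SMILES: 8 C, 1 Cl, 2 N, 7 O.
Implicit hydrogens by atom environment:
  3 × C: 2 H each → 6
  3 × C: no H
  3 × O: 1 H each → 3
  2 × O: no H
  2 × O (charge -1): no H
  1 × C: 3 H
  1 × C: 1 H
  1 × Cl: no H
  1 × N (charge +1): 2 H
  1 × N (charge +1): no H
  Total hydrogens = 15.
Molecular formula: C8H15ClN2O7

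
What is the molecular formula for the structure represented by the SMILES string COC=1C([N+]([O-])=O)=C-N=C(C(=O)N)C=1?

Heavy atoms from the SMILES: 7 C, 3 N, 4 O.
Implicit hydrogens by atom environment:
  3 × C (aromatic): no H
  3 × O: no H
  2 × C (aromatic): 1 H each → 2
  1 × C: 3 H
  1 × C: no H
  1 × N: 2 H
  1 × N (aromatic): no H
  1 × N (charge +1): no H
  1 × O (charge -1): no H
  Total hydrogens = 7.
Molecular formula: C7H7N3O4

C7H7N3O4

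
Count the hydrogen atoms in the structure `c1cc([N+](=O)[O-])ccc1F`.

4

Hydrogens are implicit in SMILES; fill each atom to its normal valence:
  4 × C (aromatic): 1 H each → 4
  2 × C (aromatic): no H
  1 × F: no H
  1 × N (charge +1): no H
  1 × O: no H
  1 × O (charge -1): no H
  Total hydrogens = 4.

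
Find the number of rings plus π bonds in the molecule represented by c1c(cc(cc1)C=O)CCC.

Molecular formula from the SMILES: C10H12O.
DoU = (2C + 2 + N − H − X)/2 = (2·10 + 2 + 0 − 12 − 0)/2 = 10/2 = 5.
(Structurally: 1 ring(s) + 4 π bond(s) = 5.)

5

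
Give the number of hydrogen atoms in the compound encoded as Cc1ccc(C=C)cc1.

10

Hydrogens are implicit in SMILES; fill each atom to its normal valence:
  4 × C (aromatic): 1 H each → 4
  2 × C (aromatic): no H
  1 × C: 3 H
  1 × C: 2 H
  1 × C: 1 H
  Total hydrogens = 10.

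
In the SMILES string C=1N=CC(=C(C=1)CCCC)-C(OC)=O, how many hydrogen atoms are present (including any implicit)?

15

Hydrogens are implicit in SMILES; fill each atom to its normal valence:
  3 × C: 2 H each → 6
  3 × C (aromatic): 1 H each → 3
  2 × C: 3 H each → 6
  2 × C (aromatic): no H
  2 × O: no H
  1 × C: no H
  1 × N (aromatic): no H
  Total hydrogens = 15.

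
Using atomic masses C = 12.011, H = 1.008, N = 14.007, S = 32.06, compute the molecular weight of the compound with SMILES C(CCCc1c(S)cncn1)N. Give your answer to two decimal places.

183.27

Molecular formula: C8H13N3S.
M = 8×12.011 + 13×1.008 + 3×14.007 + 1×32.06 = 183.27 g/mol.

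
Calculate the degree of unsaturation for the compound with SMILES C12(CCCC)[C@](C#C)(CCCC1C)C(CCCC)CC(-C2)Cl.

4

Molecular formula from the SMILES: C21H35Cl.
DoU = (2C + 2 + N − H − X)/2 = (2·21 + 2 + 0 − 35 − 1)/2 = 8/2 = 4.
(Structurally: 2 ring(s) + 2 π bond(s) = 4.)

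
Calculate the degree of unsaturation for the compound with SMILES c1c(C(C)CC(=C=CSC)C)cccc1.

6

Molecular formula from the SMILES: C14H18S.
DoU = (2C + 2 + N − H − X)/2 = (2·14 + 2 + 0 − 18 − 0)/2 = 12/2 = 6.
(Structurally: 1 ring(s) + 5 π bond(s) = 6.)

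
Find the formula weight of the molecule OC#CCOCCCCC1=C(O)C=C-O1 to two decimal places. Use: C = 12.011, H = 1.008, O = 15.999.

210.23

Molecular formula: C11H14O4.
M = 11×12.011 + 14×1.008 + 4×15.999 = 210.23 g/mol.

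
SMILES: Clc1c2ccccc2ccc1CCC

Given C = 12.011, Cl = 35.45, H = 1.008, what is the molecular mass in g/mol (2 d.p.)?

204.70

Molecular formula: C13H13Cl.
M = 13×12.011 + 1×35.45 + 13×1.008 = 204.70 g/mol.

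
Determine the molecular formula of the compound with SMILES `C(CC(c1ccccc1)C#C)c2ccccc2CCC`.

C20H22

Heavy atoms from the SMILES: 20 C.
Implicit hydrogens by atom environment:
  9 × C (aromatic): 1 H each → 9
  4 × C: 2 H each → 8
  3 × C (aromatic): no H
  2 × C: 1 H each → 2
  1 × C: 3 H
  1 × C: no H
  Total hydrogens = 22.
Molecular formula: C20H22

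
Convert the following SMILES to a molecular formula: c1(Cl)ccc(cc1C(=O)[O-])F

Heavy atoms from the SMILES: 7 C, 1 Cl, 1 F, 2 O.
Implicit hydrogens by atom environment:
  3 × C (aromatic): 1 H each → 3
  3 × C (aromatic): no H
  1 × C: no H
  1 × Cl: no H
  1 × F: no H
  1 × O: no H
  1 × O (charge -1): no H
  Total hydrogens = 3.
Net charge -1.
Molecular formula: C7H3ClFO2-

C7H3ClFO2-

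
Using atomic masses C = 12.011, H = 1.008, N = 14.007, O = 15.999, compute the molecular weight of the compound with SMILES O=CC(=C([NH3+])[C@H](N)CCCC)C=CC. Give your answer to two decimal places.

Molecular formula: C11H21N2O+.
M = 11×12.011 + 21×1.008 + 2×14.007 + 1×15.999 = 197.30 g/mol.

197.30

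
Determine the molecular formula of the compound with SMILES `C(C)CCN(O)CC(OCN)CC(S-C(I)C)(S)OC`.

Heavy atoms from the SMILES: 12 C, 1 I, 2 N, 3 O, 2 S.
Implicit hydrogens by atom environment:
  6 × C: 2 H each → 12
  3 × C: 3 H each → 9
  2 × C: 1 H each → 2
  2 × O: no H
  1 × C: no H
  1 × I: no H
  1 × N: 2 H
  1 × N: no H
  1 × O: 1 H
  1 × S: 1 H
  1 × S: no H
  Total hydrogens = 27.
Molecular formula: C12H27IN2O3S2

C12H27IN2O3S2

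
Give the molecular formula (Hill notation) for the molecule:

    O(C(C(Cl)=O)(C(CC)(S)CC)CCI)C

C10H18ClIO2S

Heavy atoms from the SMILES: 10 C, 1 Cl, 1 I, 2 O, 1 S.
Implicit hydrogens by atom environment:
  4 × C: 2 H each → 8
  3 × C: 3 H each → 9
  3 × C: no H
  2 × O: no H
  1 × Cl: no H
  1 × I: no H
  1 × S: 1 H
  Total hydrogens = 18.
Molecular formula: C10H18ClIO2S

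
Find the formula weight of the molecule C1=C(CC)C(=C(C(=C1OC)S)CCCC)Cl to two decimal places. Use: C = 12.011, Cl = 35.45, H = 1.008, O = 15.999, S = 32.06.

Molecular formula: C13H19ClOS.
M = 13×12.011 + 1×35.45 + 19×1.008 + 1×15.999 + 1×32.06 = 258.80 g/mol.

258.80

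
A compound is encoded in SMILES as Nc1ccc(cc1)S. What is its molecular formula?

Heavy atoms from the SMILES: 6 C, 1 N, 1 S.
Implicit hydrogens by atom environment:
  4 × C (aromatic): 1 H each → 4
  2 × C (aromatic): no H
  1 × N: 2 H
  1 × S: 1 H
  Total hydrogens = 7.
Molecular formula: C6H7NS

C6H7NS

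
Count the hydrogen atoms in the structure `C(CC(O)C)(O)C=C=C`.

Hydrogens are implicit in SMILES; fill each atom to its normal valence:
  3 × C: 1 H each → 3
  2 × C: 2 H each → 4
  2 × O: 1 H each → 2
  1 × C: 3 H
  1 × C: no H
  Total hydrogens = 12.

12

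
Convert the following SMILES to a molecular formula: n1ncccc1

C4H4N2

Heavy atoms from the SMILES: 4 C, 2 N.
Implicit hydrogens by atom environment:
  4 × C (aromatic): 1 H each → 4
  2 × N (aromatic): no H
  Total hydrogens = 4.
Molecular formula: C4H4N2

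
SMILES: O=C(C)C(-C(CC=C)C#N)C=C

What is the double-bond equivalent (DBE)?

Molecular formula from the SMILES: C10H13NO.
DoU = (2C + 2 + N − H − X)/2 = (2·10 + 2 + 1 − 13 − 0)/2 = 10/2 = 5.
(Structurally: 0 ring(s) + 5 π bond(s) = 5.)

5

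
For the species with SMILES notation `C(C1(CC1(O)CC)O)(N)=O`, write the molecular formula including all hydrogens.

C6H11NO3

Heavy atoms from the SMILES: 6 C, 1 N, 3 O.
Implicit hydrogens by atom environment:
  3 × C: no H
  2 × C: 2 H each → 4
  2 × O: 1 H each → 2
  1 × C: 3 H
  1 × N: 2 H
  1 × O: no H
  Total hydrogens = 11.
Molecular formula: C6H11NO3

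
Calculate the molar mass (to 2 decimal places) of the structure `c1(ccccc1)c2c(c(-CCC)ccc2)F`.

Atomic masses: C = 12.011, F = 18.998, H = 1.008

214.28

Molecular formula: C15H15F.
M = 15×12.011 + 1×18.998 + 15×1.008 = 214.28 g/mol.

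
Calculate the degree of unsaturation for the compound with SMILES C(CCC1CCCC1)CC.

1

Molecular formula from the SMILES: C10H20.
DoU = (2C + 2 + N − H − X)/2 = (2·10 + 2 + 0 − 20 − 0)/2 = 2/2 = 1.
(Structurally: 1 ring(s) + 0 π bond(s) = 1.)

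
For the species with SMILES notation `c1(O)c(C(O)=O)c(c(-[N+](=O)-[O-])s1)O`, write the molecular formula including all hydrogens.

C5H3NO6S

Heavy atoms from the SMILES: 5 C, 1 N, 6 O, 1 S.
Implicit hydrogens by atom environment:
  4 × C (aromatic): no H
  3 × O: 1 H each → 3
  2 × O: no H
  1 × C: no H
  1 × N (charge +1): no H
  1 × O (charge -1): no H
  1 × S (aromatic): no H
  Total hydrogens = 3.
Molecular formula: C5H3NO6S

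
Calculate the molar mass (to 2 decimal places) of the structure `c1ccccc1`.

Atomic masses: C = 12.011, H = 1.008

Molecular formula: C6H6.
M = 6×12.011 + 6×1.008 = 78.11 g/mol.

78.11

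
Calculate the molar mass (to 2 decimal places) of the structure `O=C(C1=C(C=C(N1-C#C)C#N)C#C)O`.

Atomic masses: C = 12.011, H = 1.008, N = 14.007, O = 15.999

184.15

Molecular formula: C10H4N2O2.
M = 10×12.011 + 4×1.008 + 2×14.007 + 2×15.999 = 184.15 g/mol.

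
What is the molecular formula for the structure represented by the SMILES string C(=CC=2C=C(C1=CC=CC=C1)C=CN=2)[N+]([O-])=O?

Heavy atoms from the SMILES: 13 C, 2 N, 2 O.
Implicit hydrogens by atom environment:
  8 × C (aromatic): 1 H each → 8
  3 × C (aromatic): no H
  2 × C: 1 H each → 2
  1 × N (aromatic): no H
  1 × N (charge +1): no H
  1 × O: no H
  1 × O (charge -1): no H
  Total hydrogens = 10.
Molecular formula: C13H10N2O2

C13H10N2O2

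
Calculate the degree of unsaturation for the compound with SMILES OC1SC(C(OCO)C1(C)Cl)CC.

Molecular formula from the SMILES: C8H15ClO3S.
DoU = (2C + 2 + N − H − X)/2 = (2·8 + 2 + 0 − 15 − 1)/2 = 2/2 = 1.
(Structurally: 1 ring(s) + 0 π bond(s) = 1.)

1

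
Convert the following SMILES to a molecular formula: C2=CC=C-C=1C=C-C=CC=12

Heavy atoms from the SMILES: 10 C.
Implicit hydrogens by atom environment:
  8 × C (aromatic): 1 H each → 8
  2 × C (aromatic): no H
  Total hydrogens = 8.
Molecular formula: C10H8

C10H8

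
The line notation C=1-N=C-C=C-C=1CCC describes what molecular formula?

Heavy atoms from the SMILES: 8 C, 1 N.
Implicit hydrogens by atom environment:
  4 × C (aromatic): 1 H each → 4
  2 × C: 2 H each → 4
  1 × C: 3 H
  1 × C (aromatic): no H
  1 × N (aromatic): no H
  Total hydrogens = 11.
Molecular formula: C8H11N

C8H11N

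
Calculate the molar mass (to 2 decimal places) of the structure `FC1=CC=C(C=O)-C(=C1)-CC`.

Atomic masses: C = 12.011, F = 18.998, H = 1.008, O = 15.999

152.17

Molecular formula: C9H9FO.
M = 9×12.011 + 1×18.998 + 9×1.008 + 1×15.999 = 152.17 g/mol.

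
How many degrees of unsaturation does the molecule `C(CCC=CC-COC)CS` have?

Molecular formula from the SMILES: C9H18OS.
DoU = (2C + 2 + N − H − X)/2 = (2·9 + 2 + 0 − 18 − 0)/2 = 2/2 = 1.
(Structurally: 0 ring(s) + 1 π bond(s) = 1.)

1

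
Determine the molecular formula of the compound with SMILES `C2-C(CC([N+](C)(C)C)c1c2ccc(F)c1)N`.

C13H20FN2+

Heavy atoms from the SMILES: 13 C, 1 F, 2 N.
Implicit hydrogens by atom environment:
  3 × C: 3 H each → 9
  3 × C (aromatic): 1 H each → 3
  3 × C (aromatic): no H
  2 × C: 2 H each → 4
  2 × C: 1 H each → 2
  1 × F: no H
  1 × N: 2 H
  1 × N (charge +1): no H
  Total hydrogens = 20.
Net charge +1.
Molecular formula: C13H20FN2+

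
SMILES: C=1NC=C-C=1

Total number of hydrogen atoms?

Hydrogens are implicit in SMILES; fill each atom to its normal valence:
  4 × C (aromatic): 1 H each → 4
  1 × N (aromatic): 1 H
  Total hydrogens = 5.

5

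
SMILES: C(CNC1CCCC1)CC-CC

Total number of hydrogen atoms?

Hydrogens are implicit in SMILES; fill each atom to its normal valence:
  9 × C: 2 H each → 18
  1 × C: 3 H
  1 × C: 1 H
  1 × N: 1 H
  Total hydrogens = 23.

23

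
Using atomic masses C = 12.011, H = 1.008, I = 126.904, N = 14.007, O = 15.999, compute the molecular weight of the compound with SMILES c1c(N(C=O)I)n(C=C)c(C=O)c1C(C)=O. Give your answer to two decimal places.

Molecular formula: C10H9IN2O3.
M = 10×12.011 + 9×1.008 + 1×126.904 + 2×14.007 + 3×15.999 = 332.10 g/mol.

332.10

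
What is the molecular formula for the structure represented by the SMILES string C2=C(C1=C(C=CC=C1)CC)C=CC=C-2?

Heavy atoms from the SMILES: 14 C.
Implicit hydrogens by atom environment:
  9 × C (aromatic): 1 H each → 9
  3 × C (aromatic): no H
  1 × C: 3 H
  1 × C: 2 H
  Total hydrogens = 14.
Molecular formula: C14H14

C14H14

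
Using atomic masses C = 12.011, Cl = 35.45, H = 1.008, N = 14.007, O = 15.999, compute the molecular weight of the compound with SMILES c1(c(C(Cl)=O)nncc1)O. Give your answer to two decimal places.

158.54

Molecular formula: C5H3ClN2O2.
M = 5×12.011 + 1×35.45 + 3×1.008 + 2×14.007 + 2×15.999 = 158.54 g/mol.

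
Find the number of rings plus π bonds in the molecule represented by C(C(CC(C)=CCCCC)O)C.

Molecular formula from the SMILES: C11H22O.
DoU = (2C + 2 + N − H − X)/2 = (2·11 + 2 + 0 − 22 − 0)/2 = 2/2 = 1.
(Structurally: 0 ring(s) + 1 π bond(s) = 1.)

1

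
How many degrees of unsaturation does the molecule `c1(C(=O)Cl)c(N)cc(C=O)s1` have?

5

Molecular formula from the SMILES: C6H4ClNO2S.
DoU = (2C + 2 + N − H − X)/2 = (2·6 + 2 + 1 − 4 − 1)/2 = 10/2 = 5.
(Structurally: 1 ring(s) + 4 π bond(s) = 5.)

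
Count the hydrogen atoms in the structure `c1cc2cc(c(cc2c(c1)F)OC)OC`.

Hydrogens are implicit in SMILES; fill each atom to its normal valence:
  5 × C (aromatic): 1 H each → 5
  5 × C (aromatic): no H
  2 × C: 3 H each → 6
  2 × O: no H
  1 × F: no H
  Total hydrogens = 11.

11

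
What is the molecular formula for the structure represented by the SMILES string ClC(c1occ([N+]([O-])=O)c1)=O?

Heavy atoms from the SMILES: 5 C, 1 Cl, 1 N, 4 O.
Implicit hydrogens by atom environment:
  2 × C (aromatic): 1 H each → 2
  2 × C (aromatic): no H
  2 × O: no H
  1 × C: no H
  1 × Cl: no H
  1 × N (charge +1): no H
  1 × O (aromatic): no H
  1 × O (charge -1): no H
  Total hydrogens = 2.
Molecular formula: C5H2ClNO4

C5H2ClNO4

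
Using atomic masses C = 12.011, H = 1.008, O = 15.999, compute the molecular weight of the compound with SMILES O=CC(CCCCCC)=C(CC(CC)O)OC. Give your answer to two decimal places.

Molecular formula: C14H26O3.
M = 14×12.011 + 26×1.008 + 3×15.999 = 242.36 g/mol.

242.36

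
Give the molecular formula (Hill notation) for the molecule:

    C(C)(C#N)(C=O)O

C4H5NO2

Heavy atoms from the SMILES: 4 C, 1 N, 2 O.
Implicit hydrogens by atom environment:
  2 × C: no H
  1 × C: 3 H
  1 × C: 1 H
  1 × N: no H
  1 × O: 1 H
  1 × O: no H
  Total hydrogens = 5.
Molecular formula: C4H5NO2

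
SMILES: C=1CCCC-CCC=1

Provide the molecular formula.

Heavy atoms from the SMILES: 8 C.
Implicit hydrogens by atom environment:
  6 × C: 2 H each → 12
  2 × C: 1 H each → 2
  Total hydrogens = 14.
Molecular formula: C8H14

C8H14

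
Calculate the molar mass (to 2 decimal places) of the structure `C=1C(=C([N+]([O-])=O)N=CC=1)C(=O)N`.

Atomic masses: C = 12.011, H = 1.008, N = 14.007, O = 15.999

Molecular formula: C6H5N3O3.
M = 6×12.011 + 5×1.008 + 3×14.007 + 3×15.999 = 167.12 g/mol.

167.12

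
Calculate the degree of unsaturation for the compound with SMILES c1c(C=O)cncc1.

Molecular formula from the SMILES: C6H5NO.
DoU = (2C + 2 + N − H − X)/2 = (2·6 + 2 + 1 − 5 − 0)/2 = 10/2 = 5.
(Structurally: 1 ring(s) + 4 π bond(s) = 5.)

5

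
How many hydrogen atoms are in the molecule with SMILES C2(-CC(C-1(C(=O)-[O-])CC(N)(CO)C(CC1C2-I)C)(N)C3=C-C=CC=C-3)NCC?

Hydrogens are implicit in SMILES; fill each atom to its normal valence:
  5 × C: 2 H each → 10
  5 × C (aromatic): 1 H each → 5
  4 × C: 1 H each → 4
  4 × C: no H
  2 × C: 3 H each → 6
  2 × N: 2 H each → 4
  1 × C (aromatic): no H
  1 × I: no H
  1 × N: 1 H
  1 × O: 1 H
  1 × O: no H
  1 × O (charge -1): no H
  Total hydrogens = 31.

31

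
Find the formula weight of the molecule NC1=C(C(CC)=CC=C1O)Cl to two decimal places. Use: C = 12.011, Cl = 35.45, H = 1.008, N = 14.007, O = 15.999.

Molecular formula: C8H10ClNO.
M = 8×12.011 + 1×35.45 + 10×1.008 + 1×14.007 + 1×15.999 = 171.62 g/mol.

171.62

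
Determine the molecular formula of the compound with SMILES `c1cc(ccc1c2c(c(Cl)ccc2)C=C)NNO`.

Heavy atoms from the SMILES: 14 C, 1 Cl, 2 N, 1 O.
Implicit hydrogens by atom environment:
  7 × C (aromatic): 1 H each → 7
  5 × C (aromatic): no H
  2 × N: 1 H each → 2
  1 × C: 2 H
  1 × C: 1 H
  1 × Cl: no H
  1 × O: 1 H
  Total hydrogens = 13.
Molecular formula: C14H13ClN2O

C14H13ClN2O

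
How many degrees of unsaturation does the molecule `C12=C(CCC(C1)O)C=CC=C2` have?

Molecular formula from the SMILES: C10H12O.
DoU = (2C + 2 + N − H − X)/2 = (2·10 + 2 + 0 − 12 − 0)/2 = 10/2 = 5.
(Structurally: 2 ring(s) + 3 π bond(s) = 5.)

5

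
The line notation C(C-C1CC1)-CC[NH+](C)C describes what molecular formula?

Heavy atoms from the SMILES: 9 C, 1 N.
Implicit hydrogens by atom environment:
  6 × C: 2 H each → 12
  2 × C: 3 H each → 6
  1 × C: 1 H
  1 × N (charge +1): 1 H
  Total hydrogens = 20.
Net charge +1.
Molecular formula: C9H20N+

C9H20N+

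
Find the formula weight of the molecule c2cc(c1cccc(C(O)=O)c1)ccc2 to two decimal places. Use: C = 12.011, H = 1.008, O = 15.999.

Molecular formula: C13H10O2.
M = 13×12.011 + 10×1.008 + 2×15.999 = 198.22 g/mol.

198.22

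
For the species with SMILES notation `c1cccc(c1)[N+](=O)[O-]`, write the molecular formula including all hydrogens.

Heavy atoms from the SMILES: 6 C, 1 N, 2 O.
Implicit hydrogens by atom environment:
  5 × C (aromatic): 1 H each → 5
  1 × C (aromatic): no H
  1 × N (charge +1): no H
  1 × O: no H
  1 × O (charge -1): no H
  Total hydrogens = 5.
Molecular formula: C6H5NO2

C6H5NO2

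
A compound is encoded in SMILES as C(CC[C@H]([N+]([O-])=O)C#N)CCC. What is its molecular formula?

Heavy atoms from the SMILES: 8 C, 2 N, 2 O.
Implicit hydrogens by atom environment:
  5 × C: 2 H each → 10
  1 × C: 3 H
  1 × C: 1 H
  1 × C: no H
  1 × N: no H
  1 × N (charge +1): no H
  1 × O: no H
  1 × O (charge -1): no H
  Total hydrogens = 14.
Molecular formula: C8H14N2O2

C8H14N2O2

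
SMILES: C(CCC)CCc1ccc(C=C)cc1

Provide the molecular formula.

Heavy atoms from the SMILES: 14 C.
Implicit hydrogens by atom environment:
  6 × C: 2 H each → 12
  4 × C (aromatic): 1 H each → 4
  2 × C (aromatic): no H
  1 × C: 3 H
  1 × C: 1 H
  Total hydrogens = 20.
Molecular formula: C14H20

C14H20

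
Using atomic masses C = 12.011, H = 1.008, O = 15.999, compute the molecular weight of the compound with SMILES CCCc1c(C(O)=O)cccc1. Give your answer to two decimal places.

164.20

Molecular formula: C10H12O2.
M = 10×12.011 + 12×1.008 + 2×15.999 = 164.20 g/mol.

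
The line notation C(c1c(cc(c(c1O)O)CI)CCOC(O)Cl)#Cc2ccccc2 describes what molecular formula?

C18H16ClIO4

Heavy atoms from the SMILES: 18 C, 1 Cl, 1 I, 4 O.
Implicit hydrogens by atom environment:
  6 × C (aromatic): 1 H each → 6
  6 × C (aromatic): no H
  3 × C: 2 H each → 6
  3 × O: 1 H each → 3
  2 × C: no H
  1 × C: 1 H
  1 × Cl: no H
  1 × I: no H
  1 × O: no H
  Total hydrogens = 16.
Molecular formula: C18H16ClIO4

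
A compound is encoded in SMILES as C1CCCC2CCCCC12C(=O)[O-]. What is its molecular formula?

C11H17O2-

Heavy atoms from the SMILES: 11 C, 2 O.
Implicit hydrogens by atom environment:
  8 × C: 2 H each → 16
  2 × C: no H
  1 × C: 1 H
  1 × O: no H
  1 × O (charge -1): no H
  Total hydrogens = 17.
Net charge -1.
Molecular formula: C11H17O2-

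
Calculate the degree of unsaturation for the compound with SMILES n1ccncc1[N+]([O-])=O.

5

Molecular formula from the SMILES: C4H3N3O2.
DoU = (2C + 2 + N − H − X)/2 = (2·4 + 2 + 3 − 3 − 0)/2 = 10/2 = 5.
(Structurally: 1 ring(s) + 4 π bond(s) = 5.)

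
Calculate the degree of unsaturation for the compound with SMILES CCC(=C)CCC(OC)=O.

Molecular formula from the SMILES: C8H14O2.
DoU = (2C + 2 + N − H − X)/2 = (2·8 + 2 + 0 − 14 − 0)/2 = 4/2 = 2.
(Structurally: 0 ring(s) + 2 π bond(s) = 2.)

2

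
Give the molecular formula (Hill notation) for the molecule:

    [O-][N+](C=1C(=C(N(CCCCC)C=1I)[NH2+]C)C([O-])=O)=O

C11H16IN3O4

Heavy atoms from the SMILES: 11 C, 1 I, 3 N, 4 O.
Implicit hydrogens by atom environment:
  4 × C: 2 H each → 8
  4 × C (aromatic): no H
  2 × C: 3 H each → 6
  2 × O: no H
  2 × O (charge -1): no H
  1 × C: no H
  1 × I: no H
  1 × N (charge +1): 2 H
  1 × N (aromatic): no H
  1 × N (charge +1): no H
  Total hydrogens = 16.
Molecular formula: C11H16IN3O4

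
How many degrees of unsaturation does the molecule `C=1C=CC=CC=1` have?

Molecular formula from the SMILES: C6H6.
DoU = (2C + 2 + N − H − X)/2 = (2·6 + 2 + 0 − 6 − 0)/2 = 8/2 = 4.
(Structurally: 1 ring(s) + 3 π bond(s) = 4.)

4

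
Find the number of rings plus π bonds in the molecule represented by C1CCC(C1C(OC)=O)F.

2

Molecular formula from the SMILES: C7H11FO2.
DoU = (2C + 2 + N − H − X)/2 = (2·7 + 2 + 0 − 11 − 1)/2 = 4/2 = 2.
(Structurally: 1 ring(s) + 1 π bond(s) = 2.)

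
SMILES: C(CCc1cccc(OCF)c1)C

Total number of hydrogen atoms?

15

Hydrogens are implicit in SMILES; fill each atom to its normal valence:
  4 × C: 2 H each → 8
  4 × C (aromatic): 1 H each → 4
  2 × C (aromatic): no H
  1 × C: 3 H
  1 × F: no H
  1 × O: no H
  Total hydrogens = 15.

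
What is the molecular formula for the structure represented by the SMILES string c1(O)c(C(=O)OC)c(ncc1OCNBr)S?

C8H9BrN2O4S

Heavy atoms from the SMILES: 1 Br, 8 C, 2 N, 4 O, 1 S.
Implicit hydrogens by atom environment:
  4 × C (aromatic): no H
  3 × O: no H
  1 × Br: no H
  1 × C: 3 H
  1 × C: 2 H
  1 × C (aromatic): 1 H
  1 × C: no H
  1 × N: 1 H
  1 × N (aromatic): no H
  1 × O: 1 H
  1 × S: 1 H
  Total hydrogens = 9.
Molecular formula: C8H9BrN2O4S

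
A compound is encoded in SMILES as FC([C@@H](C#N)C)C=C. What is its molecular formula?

C6H8FN

Heavy atoms from the SMILES: 6 C, 1 F, 1 N.
Implicit hydrogens by atom environment:
  3 × C: 1 H each → 3
  1 × C: 3 H
  1 × C: 2 H
  1 × C: no H
  1 × F: no H
  1 × N: no H
  Total hydrogens = 8.
Molecular formula: C6H8FN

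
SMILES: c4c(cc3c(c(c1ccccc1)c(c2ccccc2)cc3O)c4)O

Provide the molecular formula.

Heavy atoms from the SMILES: 22 C, 2 O.
Implicit hydrogens by atom environment:
  14 × C (aromatic): 1 H each → 14
  8 × C (aromatic): no H
  2 × O: 1 H each → 2
  Total hydrogens = 16.
Molecular formula: C22H16O2

C22H16O2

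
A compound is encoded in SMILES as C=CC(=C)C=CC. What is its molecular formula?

Heavy atoms from the SMILES: 7 C.
Implicit hydrogens by atom environment:
  3 × C: 1 H each → 3
  2 × C: 2 H each → 4
  1 × C: 3 H
  1 × C: no H
  Total hydrogens = 10.
Molecular formula: C7H10

C7H10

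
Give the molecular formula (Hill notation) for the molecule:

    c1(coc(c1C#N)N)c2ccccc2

Heavy atoms from the SMILES: 11 C, 2 N, 1 O.
Implicit hydrogens by atom environment:
  6 × C (aromatic): 1 H each → 6
  4 × C (aromatic): no H
  1 × C: no H
  1 × N: 2 H
  1 × N: no H
  1 × O (aromatic): no H
  Total hydrogens = 8.
Molecular formula: C11H8N2O

C11H8N2O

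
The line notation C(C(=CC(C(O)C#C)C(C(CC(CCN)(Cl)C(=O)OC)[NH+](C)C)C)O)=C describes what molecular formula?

Heavy atoms from the SMILES: 19 C, 1 Cl, 2 N, 4 O.
Implicit hydrogens by atom environment:
  7 × C: 1 H each → 7
  4 × C: 3 H each → 12
  4 × C: 2 H each → 8
  4 × C: no H
  2 × O: 1 H each → 2
  2 × O: no H
  1 × Cl: no H
  1 × N: 2 H
  1 × N (charge +1): 1 H
  Total hydrogens = 32.
Net charge +1.
Molecular formula: C19H32ClN2O4+

C19H32ClN2O4+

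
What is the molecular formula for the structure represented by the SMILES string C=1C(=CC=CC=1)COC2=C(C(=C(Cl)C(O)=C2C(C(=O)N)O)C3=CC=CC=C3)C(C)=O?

Heavy atoms from the SMILES: 23 C, 1 Cl, 1 N, 5 O.
Implicit hydrogens by atom environment:
  10 × C (aromatic): 1 H each → 10
  8 × C (aromatic): no H
  3 × O: no H
  2 × C: no H
  2 × O: 1 H each → 2
  1 × C: 3 H
  1 × C: 2 H
  1 × C: 1 H
  1 × Cl: no H
  1 × N: 2 H
  Total hydrogens = 20.
Molecular formula: C23H20ClNO5

C23H20ClNO5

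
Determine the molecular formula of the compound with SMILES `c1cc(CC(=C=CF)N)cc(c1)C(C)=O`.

C12H12FNO

Heavy atoms from the SMILES: 12 C, 1 F, 1 N, 1 O.
Implicit hydrogens by atom environment:
  4 × C (aromatic): 1 H each → 4
  3 × C: no H
  2 × C (aromatic): no H
  1 × C: 3 H
  1 × C: 2 H
  1 × C: 1 H
  1 × F: no H
  1 × N: 2 H
  1 × O: no H
  Total hydrogens = 12.
Molecular formula: C12H12FNO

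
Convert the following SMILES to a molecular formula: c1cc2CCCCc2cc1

C10H12

Heavy atoms from the SMILES: 10 C.
Implicit hydrogens by atom environment:
  4 × C: 2 H each → 8
  4 × C (aromatic): 1 H each → 4
  2 × C (aromatic): no H
  Total hydrogens = 12.
Molecular formula: C10H12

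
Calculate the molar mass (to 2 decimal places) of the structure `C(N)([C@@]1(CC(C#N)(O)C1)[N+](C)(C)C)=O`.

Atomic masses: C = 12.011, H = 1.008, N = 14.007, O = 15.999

198.25

Molecular formula: C9H16N3O2+.
M = 9×12.011 + 16×1.008 + 3×14.007 + 2×15.999 = 198.25 g/mol.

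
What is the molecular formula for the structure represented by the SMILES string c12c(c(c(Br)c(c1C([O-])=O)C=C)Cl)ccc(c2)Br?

C13H6Br2ClO2-

Heavy atoms from the SMILES: 2 Br, 13 C, 1 Cl, 2 O.
Implicit hydrogens by atom environment:
  7 × C (aromatic): no H
  3 × C (aromatic): 1 H each → 3
  2 × Br: no H
  1 × C: 2 H
  1 × C: 1 H
  1 × C: no H
  1 × Cl: no H
  1 × O: no H
  1 × O (charge -1): no H
  Total hydrogens = 6.
Net charge -1.
Molecular formula: C13H6Br2ClO2-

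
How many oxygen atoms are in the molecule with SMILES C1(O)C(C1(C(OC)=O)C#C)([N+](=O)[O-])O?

6

The symbol for oxygen appears 6 times in the SMILES.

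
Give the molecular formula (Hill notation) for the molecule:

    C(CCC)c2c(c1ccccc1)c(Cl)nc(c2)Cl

C15H15Cl2N

Heavy atoms from the SMILES: 15 C, 2 Cl, 1 N.
Implicit hydrogens by atom environment:
  6 × C (aromatic): 1 H each → 6
  5 × C (aromatic): no H
  3 × C: 2 H each → 6
  2 × Cl: no H
  1 × C: 3 H
  1 × N (aromatic): no H
  Total hydrogens = 15.
Molecular formula: C15H15Cl2N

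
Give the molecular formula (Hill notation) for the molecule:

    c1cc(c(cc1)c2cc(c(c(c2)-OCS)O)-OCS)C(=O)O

C15H14O5S2

Heavy atoms from the SMILES: 15 C, 5 O, 2 S.
Implicit hydrogens by atom environment:
  6 × C (aromatic): 1 H each → 6
  6 × C (aromatic): no H
  3 × O: no H
  2 × C: 2 H each → 4
  2 × O: 1 H each → 2
  2 × S: 1 H each → 2
  1 × C: no H
  Total hydrogens = 14.
Molecular formula: C15H14O5S2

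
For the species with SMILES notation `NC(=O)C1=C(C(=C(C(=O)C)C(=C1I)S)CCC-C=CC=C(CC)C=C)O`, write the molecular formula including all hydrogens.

C20H24INO3S

Heavy atoms from the SMILES: 20 C, 1 I, 1 N, 3 O, 1 S.
Implicit hydrogens by atom environment:
  6 × C (aromatic): no H
  5 × C: 2 H each → 10
  4 × C: 1 H each → 4
  3 × C: no H
  2 × C: 3 H each → 6
  2 × O: no H
  1 × I: no H
  1 × N: 2 H
  1 × O: 1 H
  1 × S: 1 H
  Total hydrogens = 24.
Molecular formula: C20H24INO3S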